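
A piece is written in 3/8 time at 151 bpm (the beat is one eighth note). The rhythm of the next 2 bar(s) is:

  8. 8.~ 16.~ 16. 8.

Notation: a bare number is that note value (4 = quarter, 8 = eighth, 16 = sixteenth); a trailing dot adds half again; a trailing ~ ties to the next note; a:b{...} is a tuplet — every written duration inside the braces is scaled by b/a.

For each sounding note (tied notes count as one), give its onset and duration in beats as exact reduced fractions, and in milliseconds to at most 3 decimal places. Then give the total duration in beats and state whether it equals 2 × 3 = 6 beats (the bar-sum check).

1) 0.0ms=0b +596.026ms=3/2b
2) 596.026ms=3/2b +1192.053ms=3b
3) 1788.079ms=9/2b +596.026ms=3/2b
Σ=6b of 6 (151bpm 3/8) — PASS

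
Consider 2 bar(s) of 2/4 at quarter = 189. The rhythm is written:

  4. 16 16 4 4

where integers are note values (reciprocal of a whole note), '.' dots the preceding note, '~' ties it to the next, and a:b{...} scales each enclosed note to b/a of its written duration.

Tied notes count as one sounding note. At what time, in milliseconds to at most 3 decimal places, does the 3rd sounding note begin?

1. 0.0ms @ 0 + 476.19ms (3/2)
2. 476.19ms @ 3/2 + 79.365ms (1/4)
3. 555.556ms @ 7/4 + 79.365ms (1/4)
4. 634.921ms @ 2 + 317.46ms (1)
5. 952.381ms @ 3 + 317.46ms (1)

note 3 onset = 7/4b = 555.556ms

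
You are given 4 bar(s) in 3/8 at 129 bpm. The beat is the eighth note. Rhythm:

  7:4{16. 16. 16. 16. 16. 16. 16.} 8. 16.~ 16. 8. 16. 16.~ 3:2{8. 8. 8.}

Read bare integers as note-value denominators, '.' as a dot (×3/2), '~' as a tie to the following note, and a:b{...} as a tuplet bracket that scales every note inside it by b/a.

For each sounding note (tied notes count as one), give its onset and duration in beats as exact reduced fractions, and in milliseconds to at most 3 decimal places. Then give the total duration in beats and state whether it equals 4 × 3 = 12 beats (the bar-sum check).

1) 0.0ms=0b +199.336ms=3/7b
2) 199.336ms=3/7b +199.336ms=3/7b
3) 398.671ms=6/7b +199.336ms=3/7b
4) 598.007ms=9/7b +199.336ms=3/7b
5) 797.342ms=12/7b +199.336ms=3/7b
6) 996.678ms=15/7b +199.336ms=3/7b
7) 1196.013ms=18/7b +199.336ms=3/7b
8) 1395.349ms=3b +697.674ms=3/2b
9) 2093.023ms=9/2b +697.674ms=3/2b
10) 2790.698ms=6b +697.674ms=3/2b
11) 3488.372ms=15/2b +348.837ms=3/4b
12) 3837.209ms=33/4b +813.953ms=7/4b
13) 4651.163ms=10b +465.116ms=1b
14) 5116.279ms=11b +465.116ms=1b
Σ=12b of 12 (129bpm 3/8) — PASS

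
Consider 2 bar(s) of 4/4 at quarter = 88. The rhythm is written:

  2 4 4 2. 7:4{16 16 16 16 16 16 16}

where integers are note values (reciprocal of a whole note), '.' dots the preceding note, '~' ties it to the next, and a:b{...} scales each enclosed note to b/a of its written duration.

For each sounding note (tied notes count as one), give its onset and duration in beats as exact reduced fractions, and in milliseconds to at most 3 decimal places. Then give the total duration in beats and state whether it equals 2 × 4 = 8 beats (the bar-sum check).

1) 0.0ms=0b +1363.636ms=2b
2) 1363.636ms=2b +681.818ms=1b
3) 2045.455ms=3b +681.818ms=1b
4) 2727.273ms=4b +2045.455ms=3b
5) 4772.727ms=7b +97.403ms=1/7b
6) 4870.13ms=50/7b +97.403ms=1/7b
7) 4967.532ms=51/7b +97.403ms=1/7b
8) 5064.935ms=52/7b +97.403ms=1/7b
9) 5162.338ms=53/7b +97.403ms=1/7b
10) 5259.74ms=54/7b +97.403ms=1/7b
11) 5357.143ms=55/7b +97.403ms=1/7b
Σ=8b of 8 (88bpm 4/4) — PASS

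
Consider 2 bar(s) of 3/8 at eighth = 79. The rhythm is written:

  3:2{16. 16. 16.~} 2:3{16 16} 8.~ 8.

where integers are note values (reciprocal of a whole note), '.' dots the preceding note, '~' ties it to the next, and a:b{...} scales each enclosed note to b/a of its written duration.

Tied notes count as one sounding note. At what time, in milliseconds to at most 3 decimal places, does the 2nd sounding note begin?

1. 0.0ms @ 0 + 379.747ms (1/2)
2. 379.747ms @ 1/2 + 379.747ms (1/2)
3. 759.494ms @ 1 + 949.367ms (5/4)
4. 1708.861ms @ 9/4 + 569.62ms (3/4)
5. 2278.481ms @ 3 + 2278.481ms (3)

note 2 onset = 1/2b = 379.747ms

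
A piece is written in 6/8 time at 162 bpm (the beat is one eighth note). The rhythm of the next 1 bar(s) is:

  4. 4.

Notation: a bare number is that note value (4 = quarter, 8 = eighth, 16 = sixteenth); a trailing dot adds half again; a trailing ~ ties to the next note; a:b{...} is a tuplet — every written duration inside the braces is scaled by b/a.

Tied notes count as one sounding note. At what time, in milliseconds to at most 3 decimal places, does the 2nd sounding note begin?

note 2 onset = 3b = 1111.111ms

1. 0.0ms @ 0 + 1111.111ms (3)
2. 1111.111ms @ 3 + 1111.111ms (3)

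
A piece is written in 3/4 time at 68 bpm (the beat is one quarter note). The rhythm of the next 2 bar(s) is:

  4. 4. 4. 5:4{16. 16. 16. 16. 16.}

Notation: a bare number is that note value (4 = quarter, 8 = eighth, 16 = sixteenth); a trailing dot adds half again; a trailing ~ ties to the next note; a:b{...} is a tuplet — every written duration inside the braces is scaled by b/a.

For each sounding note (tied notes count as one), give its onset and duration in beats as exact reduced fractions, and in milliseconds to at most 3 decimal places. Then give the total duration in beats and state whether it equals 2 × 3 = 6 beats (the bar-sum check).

1) 0.0ms=0b +1323.529ms=3/2b
2) 1323.529ms=3/2b +1323.529ms=3/2b
3) 2647.059ms=3b +1323.529ms=3/2b
4) 3970.588ms=9/2b +264.706ms=3/10b
5) 4235.294ms=24/5b +264.706ms=3/10b
6) 4500.0ms=51/10b +264.706ms=3/10b
7) 4764.706ms=27/5b +264.706ms=3/10b
8) 5029.412ms=57/10b +264.706ms=3/10b
Σ=6b of 6 (68bpm 3/4) — PASS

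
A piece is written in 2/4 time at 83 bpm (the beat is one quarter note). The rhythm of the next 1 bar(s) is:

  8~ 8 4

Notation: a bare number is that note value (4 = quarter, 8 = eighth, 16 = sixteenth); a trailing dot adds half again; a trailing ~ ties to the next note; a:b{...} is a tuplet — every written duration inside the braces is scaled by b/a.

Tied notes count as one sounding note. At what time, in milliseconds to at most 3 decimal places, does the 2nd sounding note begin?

1. 0.0ms @ 0 + 722.892ms (1)
2. 722.892ms @ 1 + 722.892ms (1)

note 2 onset = 1b = 722.892ms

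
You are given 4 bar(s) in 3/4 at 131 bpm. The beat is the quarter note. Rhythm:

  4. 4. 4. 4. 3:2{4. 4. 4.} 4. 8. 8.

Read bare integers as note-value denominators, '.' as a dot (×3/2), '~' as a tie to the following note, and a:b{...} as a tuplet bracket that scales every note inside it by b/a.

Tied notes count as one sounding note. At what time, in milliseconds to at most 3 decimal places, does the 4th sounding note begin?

note 4 onset = 9/2b = 2061.069ms

1. 0.0ms @ 0 + 687.023ms (3/2)
2. 687.023ms @ 3/2 + 687.023ms (3/2)
3. 1374.046ms @ 3 + 687.023ms (3/2)
4. 2061.069ms @ 9/2 + 687.023ms (3/2)
5. 2748.092ms @ 6 + 458.015ms (1)
6. 3206.107ms @ 7 + 458.015ms (1)
7. 3664.122ms @ 8 + 458.015ms (1)
8. 4122.137ms @ 9 + 687.023ms (3/2)
9. 4809.16ms @ 21/2 + 343.511ms (3/4)
10. 5152.672ms @ 45/4 + 343.511ms (3/4)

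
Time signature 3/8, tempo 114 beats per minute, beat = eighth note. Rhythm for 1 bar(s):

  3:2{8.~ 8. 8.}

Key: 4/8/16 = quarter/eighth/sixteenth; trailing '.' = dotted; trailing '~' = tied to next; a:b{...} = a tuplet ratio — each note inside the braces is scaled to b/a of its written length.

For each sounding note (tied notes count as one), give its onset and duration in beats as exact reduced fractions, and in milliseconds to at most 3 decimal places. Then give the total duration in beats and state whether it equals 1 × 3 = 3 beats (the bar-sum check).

1) 0.0ms=0b +1052.632ms=2b
2) 1052.632ms=2b +526.316ms=1b
Σ=3b of 3 (114bpm 3/8) — PASS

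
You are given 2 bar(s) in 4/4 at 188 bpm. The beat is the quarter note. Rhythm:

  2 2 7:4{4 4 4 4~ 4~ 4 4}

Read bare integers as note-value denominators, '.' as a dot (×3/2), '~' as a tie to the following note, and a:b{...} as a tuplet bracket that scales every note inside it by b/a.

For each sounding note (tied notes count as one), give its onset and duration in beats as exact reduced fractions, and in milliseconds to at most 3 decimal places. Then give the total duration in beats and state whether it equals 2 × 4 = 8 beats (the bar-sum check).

1) 0.0ms=0b +638.298ms=2b
2) 638.298ms=2b +638.298ms=2b
3) 1276.596ms=4b +182.371ms=4/7b
4) 1458.967ms=32/7b +182.371ms=4/7b
5) 1641.337ms=36/7b +182.371ms=4/7b
6) 1823.708ms=40/7b +547.112ms=12/7b
7) 2370.821ms=52/7b +182.371ms=4/7b
Σ=8b of 8 (188bpm 4/4) — PASS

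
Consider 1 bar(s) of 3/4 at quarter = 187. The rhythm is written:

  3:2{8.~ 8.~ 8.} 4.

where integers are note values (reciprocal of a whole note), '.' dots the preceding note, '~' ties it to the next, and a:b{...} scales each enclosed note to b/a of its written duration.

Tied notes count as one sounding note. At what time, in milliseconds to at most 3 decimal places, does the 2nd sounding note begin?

1. 0.0ms @ 0 + 481.283ms (3/2)
2. 481.283ms @ 3/2 + 481.283ms (3/2)

note 2 onset = 3/2b = 481.283ms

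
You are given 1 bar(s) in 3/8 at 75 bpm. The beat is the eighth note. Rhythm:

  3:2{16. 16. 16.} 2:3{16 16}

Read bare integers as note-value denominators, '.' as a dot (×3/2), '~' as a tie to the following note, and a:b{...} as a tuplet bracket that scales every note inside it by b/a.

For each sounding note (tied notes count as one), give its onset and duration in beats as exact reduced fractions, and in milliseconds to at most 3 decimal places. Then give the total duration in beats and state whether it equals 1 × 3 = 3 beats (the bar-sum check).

1) 0.0ms=0b +400.0ms=1/2b
2) 400.0ms=1/2b +400.0ms=1/2b
3) 800.0ms=1b +400.0ms=1/2b
4) 1200.0ms=3/2b +600.0ms=3/4b
5) 1800.0ms=9/4b +600.0ms=3/4b
Σ=3b of 3 (75bpm 3/8) — PASS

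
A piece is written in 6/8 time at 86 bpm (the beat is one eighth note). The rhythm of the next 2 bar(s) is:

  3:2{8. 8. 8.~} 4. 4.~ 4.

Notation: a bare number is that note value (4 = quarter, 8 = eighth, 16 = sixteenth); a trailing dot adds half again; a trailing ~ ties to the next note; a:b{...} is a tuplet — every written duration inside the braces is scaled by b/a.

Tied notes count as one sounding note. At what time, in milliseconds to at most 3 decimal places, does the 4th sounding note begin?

note 4 onset = 6b = 4186.047ms

1. 0.0ms @ 0 + 697.674ms (1)
2. 697.674ms @ 1 + 697.674ms (1)
3. 1395.349ms @ 2 + 2790.698ms (4)
4. 4186.047ms @ 6 + 4186.047ms (6)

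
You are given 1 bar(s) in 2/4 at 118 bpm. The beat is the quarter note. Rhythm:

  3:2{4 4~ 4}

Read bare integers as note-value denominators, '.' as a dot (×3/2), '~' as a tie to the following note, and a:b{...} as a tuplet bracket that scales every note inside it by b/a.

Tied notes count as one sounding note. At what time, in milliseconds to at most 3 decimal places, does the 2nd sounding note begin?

1. 0.0ms @ 0 + 338.983ms (2/3)
2. 338.983ms @ 2/3 + 677.966ms (4/3)

note 2 onset = 2/3b = 338.983ms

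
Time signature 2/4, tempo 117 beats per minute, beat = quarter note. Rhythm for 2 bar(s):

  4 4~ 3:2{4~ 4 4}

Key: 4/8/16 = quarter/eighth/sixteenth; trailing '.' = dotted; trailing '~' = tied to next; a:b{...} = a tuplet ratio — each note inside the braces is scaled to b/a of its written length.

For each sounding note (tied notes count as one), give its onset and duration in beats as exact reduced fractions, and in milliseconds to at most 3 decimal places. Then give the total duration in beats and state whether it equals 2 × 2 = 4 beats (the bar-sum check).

1) 0.0ms=0b +512.821ms=1b
2) 512.821ms=1b +1196.581ms=7/3b
3) 1709.402ms=10/3b +341.88ms=2/3b
Σ=4b of 4 (117bpm 2/4) — PASS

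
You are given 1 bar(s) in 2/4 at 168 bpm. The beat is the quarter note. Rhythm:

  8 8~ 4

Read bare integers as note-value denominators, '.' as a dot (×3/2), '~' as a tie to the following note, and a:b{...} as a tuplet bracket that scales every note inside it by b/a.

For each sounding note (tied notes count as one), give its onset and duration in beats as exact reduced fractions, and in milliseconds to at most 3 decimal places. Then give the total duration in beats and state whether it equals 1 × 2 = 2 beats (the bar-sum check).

1) 0.0ms=0b +178.571ms=1/2b
2) 178.571ms=1/2b +535.714ms=3/2b
Σ=2b of 2 (168bpm 2/4) — PASS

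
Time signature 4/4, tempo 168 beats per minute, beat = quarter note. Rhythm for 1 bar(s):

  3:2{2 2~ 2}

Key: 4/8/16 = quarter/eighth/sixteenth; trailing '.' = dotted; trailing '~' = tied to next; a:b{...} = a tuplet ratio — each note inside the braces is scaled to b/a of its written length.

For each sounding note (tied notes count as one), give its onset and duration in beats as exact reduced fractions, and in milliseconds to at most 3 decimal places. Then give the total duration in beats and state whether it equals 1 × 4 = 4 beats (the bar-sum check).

1) 0.0ms=0b +476.19ms=4/3b
2) 476.19ms=4/3b +952.381ms=8/3b
Σ=4b of 4 (168bpm 4/4) — PASS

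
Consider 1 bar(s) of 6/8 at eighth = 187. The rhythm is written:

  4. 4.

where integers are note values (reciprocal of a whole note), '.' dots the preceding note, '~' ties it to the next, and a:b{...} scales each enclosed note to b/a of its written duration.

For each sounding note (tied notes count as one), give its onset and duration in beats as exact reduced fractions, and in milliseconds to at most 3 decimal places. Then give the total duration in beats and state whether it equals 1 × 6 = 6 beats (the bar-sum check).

1) 0.0ms=0b +962.567ms=3b
2) 962.567ms=3b +962.567ms=3b
Σ=6b of 6 (187bpm 6/8) — PASS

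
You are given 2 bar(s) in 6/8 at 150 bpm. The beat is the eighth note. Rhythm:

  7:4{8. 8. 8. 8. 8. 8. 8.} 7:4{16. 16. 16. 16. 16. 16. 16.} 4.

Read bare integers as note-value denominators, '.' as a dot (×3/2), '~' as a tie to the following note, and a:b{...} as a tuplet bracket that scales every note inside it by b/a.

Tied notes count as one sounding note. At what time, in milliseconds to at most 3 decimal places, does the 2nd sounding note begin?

note 2 onset = 6/7b = 342.857ms

1. 0.0ms @ 0 + 342.857ms (6/7)
2. 342.857ms @ 6/7 + 342.857ms (6/7)
3. 685.714ms @ 12/7 + 342.857ms (6/7)
4. 1028.571ms @ 18/7 + 342.857ms (6/7)
5. 1371.429ms @ 24/7 + 342.857ms (6/7)
6. 1714.286ms @ 30/7 + 342.857ms (6/7)
7. 2057.143ms @ 36/7 + 342.857ms (6/7)
8. 2400.0ms @ 6 + 171.429ms (3/7)
9. 2571.429ms @ 45/7 + 171.429ms (3/7)
10. 2742.857ms @ 48/7 + 171.429ms (3/7)
11. 2914.286ms @ 51/7 + 171.429ms (3/7)
12. 3085.714ms @ 54/7 + 171.429ms (3/7)
13. 3257.143ms @ 57/7 + 171.429ms (3/7)
14. 3428.571ms @ 60/7 + 171.429ms (3/7)
15. 3600.0ms @ 9 + 1200.0ms (3)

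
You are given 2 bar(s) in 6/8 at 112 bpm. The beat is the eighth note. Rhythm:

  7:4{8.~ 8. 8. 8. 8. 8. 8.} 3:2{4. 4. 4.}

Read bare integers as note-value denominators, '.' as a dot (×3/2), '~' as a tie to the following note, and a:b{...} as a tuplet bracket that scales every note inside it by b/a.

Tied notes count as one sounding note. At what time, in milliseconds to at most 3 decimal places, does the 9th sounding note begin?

1. 0.0ms @ 0 + 918.367ms (12/7)
2. 918.367ms @ 12/7 + 459.184ms (6/7)
3. 1377.551ms @ 18/7 + 459.184ms (6/7)
4. 1836.735ms @ 24/7 + 459.184ms (6/7)
5. 2295.918ms @ 30/7 + 459.184ms (6/7)
6. 2755.102ms @ 36/7 + 459.184ms (6/7)
7. 3214.286ms @ 6 + 1071.429ms (2)
8. 4285.714ms @ 8 + 1071.429ms (2)
9. 5357.143ms @ 10 + 1071.429ms (2)

note 9 onset = 10b = 5357.143ms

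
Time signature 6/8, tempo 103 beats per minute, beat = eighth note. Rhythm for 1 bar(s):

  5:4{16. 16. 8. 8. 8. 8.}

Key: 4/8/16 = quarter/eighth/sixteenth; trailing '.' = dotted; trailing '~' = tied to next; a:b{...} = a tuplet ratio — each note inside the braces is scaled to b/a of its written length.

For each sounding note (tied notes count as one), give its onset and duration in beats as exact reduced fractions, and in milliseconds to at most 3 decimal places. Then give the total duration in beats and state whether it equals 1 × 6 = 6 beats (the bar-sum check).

1) 0.0ms=0b +349.515ms=3/5b
2) 349.515ms=3/5b +349.515ms=3/5b
3) 699.029ms=6/5b +699.029ms=6/5b
4) 1398.058ms=12/5b +699.029ms=6/5b
5) 2097.087ms=18/5b +699.029ms=6/5b
6) 2796.117ms=24/5b +699.029ms=6/5b
Σ=6b of 6 (103bpm 6/8) — PASS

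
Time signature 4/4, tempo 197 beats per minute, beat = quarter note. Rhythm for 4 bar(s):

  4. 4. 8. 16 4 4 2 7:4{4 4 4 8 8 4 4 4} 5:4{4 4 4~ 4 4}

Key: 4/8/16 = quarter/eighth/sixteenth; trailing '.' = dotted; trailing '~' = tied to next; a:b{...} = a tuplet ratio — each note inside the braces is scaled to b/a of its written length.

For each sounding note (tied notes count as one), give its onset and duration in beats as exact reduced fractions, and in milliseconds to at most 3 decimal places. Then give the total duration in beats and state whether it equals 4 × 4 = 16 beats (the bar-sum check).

1) 0.0ms=0b +456.853ms=3/2b
2) 456.853ms=3/2b +456.853ms=3/2b
3) 913.706ms=3b +228.426ms=3/4b
4) 1142.132ms=15/4b +76.142ms=1/4b
5) 1218.274ms=4b +304.569ms=1b
6) 1522.843ms=5b +304.569ms=1b
7) 1827.411ms=6b +609.137ms=2b
8) 2436.548ms=8b +174.039ms=4/7b
9) 2610.587ms=60/7b +174.039ms=4/7b
10) 2784.627ms=64/7b +174.039ms=4/7b
11) 2958.666ms=68/7b +87.02ms=2/7b
12) 3045.685ms=10b +87.02ms=2/7b
13) 3132.705ms=72/7b +174.039ms=4/7b
14) 3306.744ms=76/7b +174.039ms=4/7b
15) 3480.783ms=80/7b +174.039ms=4/7b
16) 3654.822ms=12b +243.655ms=4/5b
17) 3898.477ms=64/5b +243.655ms=4/5b
18) 4142.132ms=68/5b +487.31ms=8/5b
19) 4629.442ms=76/5b +243.655ms=4/5b
Σ=16b of 16 (197bpm 4/4) — PASS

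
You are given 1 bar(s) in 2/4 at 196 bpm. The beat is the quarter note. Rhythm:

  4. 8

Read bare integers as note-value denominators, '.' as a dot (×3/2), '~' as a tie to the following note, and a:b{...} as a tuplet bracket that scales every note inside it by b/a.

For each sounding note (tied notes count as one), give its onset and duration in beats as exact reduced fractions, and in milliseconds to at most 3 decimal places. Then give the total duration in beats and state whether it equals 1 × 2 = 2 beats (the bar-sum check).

1) 0.0ms=0b +459.184ms=3/2b
2) 459.184ms=3/2b +153.061ms=1/2b
Σ=2b of 2 (196bpm 2/4) — PASS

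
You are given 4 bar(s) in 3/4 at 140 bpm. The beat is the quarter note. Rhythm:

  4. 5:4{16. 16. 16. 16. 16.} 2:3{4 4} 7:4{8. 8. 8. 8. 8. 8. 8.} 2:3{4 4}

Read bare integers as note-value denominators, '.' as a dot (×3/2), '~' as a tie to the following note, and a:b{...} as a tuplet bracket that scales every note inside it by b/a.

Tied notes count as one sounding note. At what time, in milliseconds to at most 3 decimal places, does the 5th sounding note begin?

note 5 onset = 12/5b = 1028.571ms

1. 0.0ms @ 0 + 642.857ms (3/2)
2. 642.857ms @ 3/2 + 128.571ms (3/10)
3. 771.429ms @ 9/5 + 128.571ms (3/10)
4. 900.0ms @ 21/10 + 128.571ms (3/10)
5. 1028.571ms @ 12/5 + 128.571ms (3/10)
6. 1157.143ms @ 27/10 + 128.571ms (3/10)
7. 1285.714ms @ 3 + 642.857ms (3/2)
8. 1928.571ms @ 9/2 + 642.857ms (3/2)
9. 2571.429ms @ 6 + 183.673ms (3/7)
10. 2755.102ms @ 45/7 + 183.673ms (3/7)
11. 2938.776ms @ 48/7 + 183.673ms (3/7)
12. 3122.449ms @ 51/7 + 183.673ms (3/7)
13. 3306.122ms @ 54/7 + 183.673ms (3/7)
14. 3489.796ms @ 57/7 + 183.673ms (3/7)
15. 3673.469ms @ 60/7 + 183.673ms (3/7)
16. 3857.143ms @ 9 + 642.857ms (3/2)
17. 4500.0ms @ 21/2 + 642.857ms (3/2)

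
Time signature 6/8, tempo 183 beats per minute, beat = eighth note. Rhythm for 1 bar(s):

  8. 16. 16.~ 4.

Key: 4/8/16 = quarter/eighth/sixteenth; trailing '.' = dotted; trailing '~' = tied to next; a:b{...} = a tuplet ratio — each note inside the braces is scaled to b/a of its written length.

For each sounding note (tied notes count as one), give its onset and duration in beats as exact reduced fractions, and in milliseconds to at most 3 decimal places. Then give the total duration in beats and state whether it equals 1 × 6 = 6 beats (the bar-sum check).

1) 0.0ms=0b +491.803ms=3/2b
2) 491.803ms=3/2b +245.902ms=3/4b
3) 737.705ms=9/4b +1229.508ms=15/4b
Σ=6b of 6 (183bpm 6/8) — PASS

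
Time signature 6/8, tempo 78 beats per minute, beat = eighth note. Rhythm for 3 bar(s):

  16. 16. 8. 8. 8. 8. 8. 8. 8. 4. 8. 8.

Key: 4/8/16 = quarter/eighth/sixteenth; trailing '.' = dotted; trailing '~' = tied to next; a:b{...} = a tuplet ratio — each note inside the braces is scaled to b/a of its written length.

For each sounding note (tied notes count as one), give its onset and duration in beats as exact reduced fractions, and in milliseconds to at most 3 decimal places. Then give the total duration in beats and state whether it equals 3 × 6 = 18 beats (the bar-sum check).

1) 0.0ms=0b +576.923ms=3/4b
2) 576.923ms=3/4b +576.923ms=3/4b
3) 1153.846ms=3/2b +1153.846ms=3/2b
4) 2307.692ms=3b +1153.846ms=3/2b
5) 3461.538ms=9/2b +1153.846ms=3/2b
6) 4615.385ms=6b +1153.846ms=3/2b
7) 5769.231ms=15/2b +1153.846ms=3/2b
8) 6923.077ms=9b +1153.846ms=3/2b
9) 8076.923ms=21/2b +1153.846ms=3/2b
10) 9230.769ms=12b +2307.692ms=3b
11) 11538.462ms=15b +1153.846ms=3/2b
12) 12692.308ms=33/2b +1153.846ms=3/2b
Σ=18b of 18 (78bpm 6/8) — PASS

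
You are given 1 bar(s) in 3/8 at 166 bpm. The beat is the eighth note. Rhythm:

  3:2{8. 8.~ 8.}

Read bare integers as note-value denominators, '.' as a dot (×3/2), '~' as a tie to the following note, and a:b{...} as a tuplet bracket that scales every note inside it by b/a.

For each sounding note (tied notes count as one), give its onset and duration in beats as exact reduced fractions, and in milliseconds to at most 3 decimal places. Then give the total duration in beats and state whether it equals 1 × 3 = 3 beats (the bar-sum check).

1) 0.0ms=0b +361.446ms=1b
2) 361.446ms=1b +722.892ms=2b
Σ=3b of 3 (166bpm 3/8) — PASS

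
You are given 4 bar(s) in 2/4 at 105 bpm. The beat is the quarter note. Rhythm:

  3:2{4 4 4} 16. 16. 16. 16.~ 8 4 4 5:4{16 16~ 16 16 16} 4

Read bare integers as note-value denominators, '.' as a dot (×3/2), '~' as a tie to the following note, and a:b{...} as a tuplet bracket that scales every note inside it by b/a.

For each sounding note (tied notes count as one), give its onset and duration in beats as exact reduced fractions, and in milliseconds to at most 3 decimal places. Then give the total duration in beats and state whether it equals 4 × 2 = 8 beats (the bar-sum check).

1) 0.0ms=0b +380.952ms=2/3b
2) 380.952ms=2/3b +380.952ms=2/3b
3) 761.905ms=4/3b +380.952ms=2/3b
4) 1142.857ms=2b +214.286ms=3/8b
5) 1357.143ms=19/8b +214.286ms=3/8b
6) 1571.429ms=11/4b +214.286ms=3/8b
7) 1785.714ms=25/8b +500.0ms=7/8b
8) 2285.714ms=4b +571.429ms=1b
9) 2857.143ms=5b +571.429ms=1b
10) 3428.571ms=6b +114.286ms=1/5b
11) 3542.857ms=31/5b +228.571ms=2/5b
12) 3771.429ms=33/5b +114.286ms=1/5b
13) 3885.714ms=34/5b +114.286ms=1/5b
14) 4000.0ms=7b +571.429ms=1b
Σ=8b of 8 (105bpm 2/4) — PASS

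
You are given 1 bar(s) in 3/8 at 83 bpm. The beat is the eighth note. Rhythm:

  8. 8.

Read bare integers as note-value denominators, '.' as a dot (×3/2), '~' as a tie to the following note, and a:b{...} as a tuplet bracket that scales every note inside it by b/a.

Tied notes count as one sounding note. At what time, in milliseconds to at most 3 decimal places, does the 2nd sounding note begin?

1. 0.0ms @ 0 + 1084.337ms (3/2)
2. 1084.337ms @ 3/2 + 1084.337ms (3/2)

note 2 onset = 3/2b = 1084.337ms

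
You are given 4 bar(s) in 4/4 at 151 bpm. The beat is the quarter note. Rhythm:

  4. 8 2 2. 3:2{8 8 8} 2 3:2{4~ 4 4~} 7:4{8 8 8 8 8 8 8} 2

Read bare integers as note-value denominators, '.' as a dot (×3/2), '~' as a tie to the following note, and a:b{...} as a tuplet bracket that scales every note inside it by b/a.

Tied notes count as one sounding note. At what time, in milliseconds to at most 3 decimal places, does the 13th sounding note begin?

1. 0.0ms @ 0 + 596.026ms (3/2)
2. 596.026ms @ 3/2 + 198.675ms (1/2)
3. 794.702ms @ 2 + 794.702ms (2)
4. 1589.404ms @ 4 + 1192.053ms (3)
5. 2781.457ms @ 7 + 132.45ms (1/3)
6. 2913.907ms @ 22/3 + 132.45ms (1/3)
7. 3046.358ms @ 23/3 + 132.45ms (1/3)
8. 3178.808ms @ 8 + 794.702ms (2)
9. 3973.51ms @ 10 + 529.801ms (4/3)
10. 4503.311ms @ 34/3 + 378.43ms (20/21)
11. 4881.741ms @ 86/7 + 113.529ms (2/7)
12. 4995.27ms @ 88/7 + 113.529ms (2/7)
13. 5108.798ms @ 90/7 + 113.529ms (2/7)
14. 5222.327ms @ 92/7 + 113.529ms (2/7)
15. 5335.856ms @ 94/7 + 113.529ms (2/7)
16. 5449.385ms @ 96/7 + 113.529ms (2/7)
17. 5562.914ms @ 14 + 794.702ms (2)

note 13 onset = 90/7b = 5108.798ms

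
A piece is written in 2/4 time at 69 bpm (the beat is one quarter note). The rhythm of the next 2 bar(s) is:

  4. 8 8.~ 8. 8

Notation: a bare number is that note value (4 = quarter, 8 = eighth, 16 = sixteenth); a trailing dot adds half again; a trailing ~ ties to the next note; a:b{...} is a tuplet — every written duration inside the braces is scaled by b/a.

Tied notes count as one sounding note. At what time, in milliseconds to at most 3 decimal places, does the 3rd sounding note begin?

note 3 onset = 2b = 1739.13ms

1. 0.0ms @ 0 + 1304.348ms (3/2)
2. 1304.348ms @ 3/2 + 434.783ms (1/2)
3. 1739.13ms @ 2 + 1304.348ms (3/2)
4. 3043.478ms @ 7/2 + 434.783ms (1/2)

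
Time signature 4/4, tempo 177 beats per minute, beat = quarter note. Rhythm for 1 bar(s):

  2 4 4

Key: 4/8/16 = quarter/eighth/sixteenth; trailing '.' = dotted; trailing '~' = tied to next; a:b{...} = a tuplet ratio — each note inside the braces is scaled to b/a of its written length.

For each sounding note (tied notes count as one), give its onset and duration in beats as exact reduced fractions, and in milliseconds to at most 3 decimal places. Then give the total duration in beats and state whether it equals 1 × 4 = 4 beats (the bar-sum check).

1) 0.0ms=0b +677.966ms=2b
2) 677.966ms=2b +338.983ms=1b
3) 1016.949ms=3b +338.983ms=1b
Σ=4b of 4 (177bpm 4/4) — PASS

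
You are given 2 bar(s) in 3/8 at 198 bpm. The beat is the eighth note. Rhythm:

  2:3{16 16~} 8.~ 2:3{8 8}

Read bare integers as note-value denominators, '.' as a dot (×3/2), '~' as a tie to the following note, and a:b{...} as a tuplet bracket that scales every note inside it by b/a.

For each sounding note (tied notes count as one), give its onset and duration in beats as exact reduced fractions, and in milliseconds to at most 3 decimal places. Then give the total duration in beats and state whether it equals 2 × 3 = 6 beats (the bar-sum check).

1) 0.0ms=0b +227.273ms=3/4b
2) 227.273ms=3/4b +1136.364ms=15/4b
3) 1363.636ms=9/2b +454.545ms=3/2b
Σ=6b of 6 (198bpm 3/8) — PASS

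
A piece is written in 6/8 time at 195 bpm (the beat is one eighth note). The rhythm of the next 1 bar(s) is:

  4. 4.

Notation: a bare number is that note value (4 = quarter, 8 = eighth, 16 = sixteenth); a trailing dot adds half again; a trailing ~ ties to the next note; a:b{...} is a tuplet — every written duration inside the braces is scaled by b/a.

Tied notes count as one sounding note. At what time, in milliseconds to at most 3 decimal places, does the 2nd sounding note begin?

note 2 onset = 3b = 923.077ms

1. 0.0ms @ 0 + 923.077ms (3)
2. 923.077ms @ 3 + 923.077ms (3)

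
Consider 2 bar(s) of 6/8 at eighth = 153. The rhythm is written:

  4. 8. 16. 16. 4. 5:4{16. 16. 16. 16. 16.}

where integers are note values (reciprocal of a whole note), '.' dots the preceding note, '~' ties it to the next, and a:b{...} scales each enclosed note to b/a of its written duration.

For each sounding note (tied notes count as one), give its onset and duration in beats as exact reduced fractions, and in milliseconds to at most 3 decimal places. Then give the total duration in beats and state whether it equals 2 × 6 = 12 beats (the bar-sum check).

1) 0.0ms=0b +1176.471ms=3b
2) 1176.471ms=3b +588.235ms=3/2b
3) 1764.706ms=9/2b +294.118ms=3/4b
4) 2058.824ms=21/4b +294.118ms=3/4b
5) 2352.941ms=6b +1176.471ms=3b
6) 3529.412ms=9b +235.294ms=3/5b
7) 3764.706ms=48/5b +235.294ms=3/5b
8) 4000.0ms=51/5b +235.294ms=3/5b
9) 4235.294ms=54/5b +235.294ms=3/5b
10) 4470.588ms=57/5b +235.294ms=3/5b
Σ=12b of 12 (153bpm 6/8) — PASS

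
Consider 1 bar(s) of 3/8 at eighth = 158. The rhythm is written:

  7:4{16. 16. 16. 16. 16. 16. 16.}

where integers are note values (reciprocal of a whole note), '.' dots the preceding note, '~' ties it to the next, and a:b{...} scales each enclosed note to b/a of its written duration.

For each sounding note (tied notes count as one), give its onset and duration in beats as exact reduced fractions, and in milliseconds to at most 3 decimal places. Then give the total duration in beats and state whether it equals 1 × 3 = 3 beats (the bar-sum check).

1) 0.0ms=0b +162.749ms=3/7b
2) 162.749ms=3/7b +162.749ms=3/7b
3) 325.497ms=6/7b +162.749ms=3/7b
4) 488.246ms=9/7b +162.749ms=3/7b
5) 650.995ms=12/7b +162.749ms=3/7b
6) 813.743ms=15/7b +162.749ms=3/7b
7) 976.492ms=18/7b +162.749ms=3/7b
Σ=3b of 3 (158bpm 3/8) — PASS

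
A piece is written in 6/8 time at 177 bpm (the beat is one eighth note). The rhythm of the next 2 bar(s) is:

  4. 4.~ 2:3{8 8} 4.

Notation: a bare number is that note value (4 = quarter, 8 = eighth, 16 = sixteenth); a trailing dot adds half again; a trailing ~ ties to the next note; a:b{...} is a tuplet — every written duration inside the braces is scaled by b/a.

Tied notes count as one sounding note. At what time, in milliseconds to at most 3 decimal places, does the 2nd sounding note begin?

1. 0.0ms @ 0 + 1016.949ms (3)
2. 1016.949ms @ 3 + 1525.424ms (9/2)
3. 2542.373ms @ 15/2 + 508.475ms (3/2)
4. 3050.847ms @ 9 + 1016.949ms (3)

note 2 onset = 3b = 1016.949ms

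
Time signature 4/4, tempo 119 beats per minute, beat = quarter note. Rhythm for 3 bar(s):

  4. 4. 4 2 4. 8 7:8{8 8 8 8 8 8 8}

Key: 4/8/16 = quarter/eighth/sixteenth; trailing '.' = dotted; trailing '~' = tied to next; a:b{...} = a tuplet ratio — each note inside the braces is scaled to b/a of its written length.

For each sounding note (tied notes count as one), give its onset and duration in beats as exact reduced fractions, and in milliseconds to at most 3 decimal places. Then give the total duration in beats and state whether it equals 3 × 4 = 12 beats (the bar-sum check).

1) 0.0ms=0b +756.303ms=3/2b
2) 756.303ms=3/2b +756.303ms=3/2b
3) 1512.605ms=3b +504.202ms=1b
4) 2016.807ms=4b +1008.403ms=2b
5) 3025.21ms=6b +756.303ms=3/2b
6) 3781.513ms=15/2b +252.101ms=1/2b
7) 4033.613ms=8b +288.115ms=4/7b
8) 4321.729ms=60/7b +288.115ms=4/7b
9) 4609.844ms=64/7b +288.115ms=4/7b
10) 4897.959ms=68/7b +288.115ms=4/7b
11) 5186.074ms=72/7b +288.115ms=4/7b
12) 5474.19ms=76/7b +288.115ms=4/7b
13) 5762.305ms=80/7b +288.115ms=4/7b
Σ=12b of 12 (119bpm 4/4) — PASS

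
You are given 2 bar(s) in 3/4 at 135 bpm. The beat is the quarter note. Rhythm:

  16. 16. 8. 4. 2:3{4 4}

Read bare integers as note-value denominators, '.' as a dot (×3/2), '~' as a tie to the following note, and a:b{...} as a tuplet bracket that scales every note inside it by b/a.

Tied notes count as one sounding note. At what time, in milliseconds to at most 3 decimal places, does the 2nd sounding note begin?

1. 0.0ms @ 0 + 166.667ms (3/8)
2. 166.667ms @ 3/8 + 166.667ms (3/8)
3. 333.333ms @ 3/4 + 333.333ms (3/4)
4. 666.667ms @ 3/2 + 666.667ms (3/2)
5. 1333.333ms @ 3 + 666.667ms (3/2)
6. 2000.0ms @ 9/2 + 666.667ms (3/2)

note 2 onset = 3/8b = 166.667ms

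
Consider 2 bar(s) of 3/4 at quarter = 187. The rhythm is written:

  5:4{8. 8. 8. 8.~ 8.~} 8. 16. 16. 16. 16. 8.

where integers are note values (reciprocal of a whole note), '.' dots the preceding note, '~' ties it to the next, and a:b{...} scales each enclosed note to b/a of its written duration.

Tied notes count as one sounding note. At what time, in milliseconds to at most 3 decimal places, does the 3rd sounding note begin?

note 3 onset = 6/5b = 385.027ms

1. 0.0ms @ 0 + 192.513ms (3/5)
2. 192.513ms @ 3/5 + 192.513ms (3/5)
3. 385.027ms @ 6/5 + 192.513ms (3/5)
4. 577.54ms @ 9/5 + 625.668ms (39/20)
5. 1203.209ms @ 15/4 + 120.321ms (3/8)
6. 1323.529ms @ 33/8 + 120.321ms (3/8)
7. 1443.85ms @ 9/2 + 120.321ms (3/8)
8. 1564.171ms @ 39/8 + 120.321ms (3/8)
9. 1684.492ms @ 21/4 + 240.642ms (3/4)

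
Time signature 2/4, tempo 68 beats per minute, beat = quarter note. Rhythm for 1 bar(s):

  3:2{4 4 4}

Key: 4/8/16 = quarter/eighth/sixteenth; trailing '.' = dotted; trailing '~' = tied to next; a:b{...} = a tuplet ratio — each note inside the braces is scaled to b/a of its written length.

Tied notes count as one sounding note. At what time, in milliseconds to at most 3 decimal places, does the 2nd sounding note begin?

note 2 onset = 2/3b = 588.235ms

1. 0.0ms @ 0 + 588.235ms (2/3)
2. 588.235ms @ 2/3 + 588.235ms (2/3)
3. 1176.471ms @ 4/3 + 588.235ms (2/3)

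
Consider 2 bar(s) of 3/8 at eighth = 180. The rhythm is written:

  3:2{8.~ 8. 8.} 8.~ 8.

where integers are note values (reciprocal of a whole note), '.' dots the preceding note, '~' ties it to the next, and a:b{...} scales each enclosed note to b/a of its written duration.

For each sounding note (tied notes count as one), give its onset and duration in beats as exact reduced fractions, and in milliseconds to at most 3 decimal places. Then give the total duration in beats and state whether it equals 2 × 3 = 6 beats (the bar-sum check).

1) 0.0ms=0b +666.667ms=2b
2) 666.667ms=2b +333.333ms=1b
3) 1000.0ms=3b +1000.0ms=3b
Σ=6b of 6 (180bpm 3/8) — PASS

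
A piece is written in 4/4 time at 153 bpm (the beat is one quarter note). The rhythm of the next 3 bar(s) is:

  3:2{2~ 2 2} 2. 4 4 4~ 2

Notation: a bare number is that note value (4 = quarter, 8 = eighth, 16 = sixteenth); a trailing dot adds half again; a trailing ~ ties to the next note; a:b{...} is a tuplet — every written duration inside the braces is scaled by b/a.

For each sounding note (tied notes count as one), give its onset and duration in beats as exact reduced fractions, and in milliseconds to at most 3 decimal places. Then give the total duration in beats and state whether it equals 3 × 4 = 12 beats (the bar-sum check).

1) 0.0ms=0b +1045.752ms=8/3b
2) 1045.752ms=8/3b +522.876ms=4/3b
3) 1568.627ms=4b +1176.471ms=3b
4) 2745.098ms=7b +392.157ms=1b
5) 3137.255ms=8b +392.157ms=1b
6) 3529.412ms=9b +1176.471ms=3b
Σ=12b of 12 (153bpm 4/4) — PASS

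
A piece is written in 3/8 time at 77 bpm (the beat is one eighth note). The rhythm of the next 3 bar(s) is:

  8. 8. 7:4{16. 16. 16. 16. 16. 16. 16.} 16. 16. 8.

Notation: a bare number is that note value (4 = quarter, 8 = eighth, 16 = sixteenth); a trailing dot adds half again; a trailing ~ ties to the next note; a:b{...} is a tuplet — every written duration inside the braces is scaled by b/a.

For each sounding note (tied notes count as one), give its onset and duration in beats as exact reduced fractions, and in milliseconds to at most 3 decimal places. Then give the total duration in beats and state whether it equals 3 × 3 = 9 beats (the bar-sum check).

1) 0.0ms=0b +1168.831ms=3/2b
2) 1168.831ms=3/2b +1168.831ms=3/2b
3) 2337.662ms=3b +333.952ms=3/7b
4) 2671.614ms=24/7b +333.952ms=3/7b
5) 3005.566ms=27/7b +333.952ms=3/7b
6) 3339.518ms=30/7b +333.952ms=3/7b
7) 3673.469ms=33/7b +333.952ms=3/7b
8) 4007.421ms=36/7b +333.952ms=3/7b
9) 4341.373ms=39/7b +333.952ms=3/7b
10) 4675.325ms=6b +584.416ms=3/4b
11) 5259.74ms=27/4b +584.416ms=3/4b
12) 5844.156ms=15/2b +1168.831ms=3/2b
Σ=9b of 9 (77bpm 3/8) — PASS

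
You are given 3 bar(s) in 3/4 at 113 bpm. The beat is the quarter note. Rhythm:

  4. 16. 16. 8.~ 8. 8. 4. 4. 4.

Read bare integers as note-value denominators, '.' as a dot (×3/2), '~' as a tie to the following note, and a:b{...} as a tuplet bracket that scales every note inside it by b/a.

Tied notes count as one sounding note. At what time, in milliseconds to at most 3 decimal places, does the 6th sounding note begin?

note 6 onset = 9/2b = 2389.381ms

1. 0.0ms @ 0 + 796.46ms (3/2)
2. 796.46ms @ 3/2 + 199.115ms (3/8)
3. 995.575ms @ 15/8 + 199.115ms (3/8)
4. 1194.69ms @ 9/4 + 796.46ms (3/2)
5. 1991.15ms @ 15/4 + 398.23ms (3/4)
6. 2389.381ms @ 9/2 + 796.46ms (3/2)
7. 3185.841ms @ 6 + 796.46ms (3/2)
8. 3982.301ms @ 15/2 + 796.46ms (3/2)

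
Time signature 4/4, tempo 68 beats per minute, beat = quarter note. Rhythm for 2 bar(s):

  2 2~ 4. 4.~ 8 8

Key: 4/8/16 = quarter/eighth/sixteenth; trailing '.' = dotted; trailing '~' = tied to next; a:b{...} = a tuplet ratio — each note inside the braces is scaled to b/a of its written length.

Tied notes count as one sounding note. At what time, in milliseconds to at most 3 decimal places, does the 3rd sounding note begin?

1. 0.0ms @ 0 + 1764.706ms (2)
2. 1764.706ms @ 2 + 3088.235ms (7/2)
3. 4852.941ms @ 11/2 + 1764.706ms (2)
4. 6617.647ms @ 15/2 + 441.176ms (1/2)

note 3 onset = 11/2b = 4852.941ms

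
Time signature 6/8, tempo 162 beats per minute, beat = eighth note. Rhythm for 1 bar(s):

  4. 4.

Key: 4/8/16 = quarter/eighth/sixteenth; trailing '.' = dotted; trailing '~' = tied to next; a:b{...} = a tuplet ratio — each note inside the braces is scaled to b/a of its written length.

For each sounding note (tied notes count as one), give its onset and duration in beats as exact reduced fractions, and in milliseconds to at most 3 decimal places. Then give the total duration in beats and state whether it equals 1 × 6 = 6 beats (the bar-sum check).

1) 0.0ms=0b +1111.111ms=3b
2) 1111.111ms=3b +1111.111ms=3b
Σ=6b of 6 (162bpm 6/8) — PASS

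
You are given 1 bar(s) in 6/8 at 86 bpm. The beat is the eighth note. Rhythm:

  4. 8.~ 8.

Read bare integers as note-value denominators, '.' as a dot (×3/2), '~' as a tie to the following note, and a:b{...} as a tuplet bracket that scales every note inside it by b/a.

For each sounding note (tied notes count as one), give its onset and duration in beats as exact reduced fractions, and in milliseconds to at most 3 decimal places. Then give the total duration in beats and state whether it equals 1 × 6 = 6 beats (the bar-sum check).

1) 0.0ms=0b +2093.023ms=3b
2) 2093.023ms=3b +2093.023ms=3b
Σ=6b of 6 (86bpm 6/8) — PASS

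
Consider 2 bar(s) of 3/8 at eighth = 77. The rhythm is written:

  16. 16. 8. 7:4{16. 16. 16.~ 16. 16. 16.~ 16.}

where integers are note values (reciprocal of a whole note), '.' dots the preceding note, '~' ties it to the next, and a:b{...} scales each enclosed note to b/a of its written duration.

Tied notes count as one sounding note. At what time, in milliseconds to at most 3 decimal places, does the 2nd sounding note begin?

1. 0.0ms @ 0 + 584.416ms (3/4)
2. 584.416ms @ 3/4 + 584.416ms (3/4)
3. 1168.831ms @ 3/2 + 1168.831ms (3/2)
4. 2337.662ms @ 3 + 333.952ms (3/7)
5. 2671.614ms @ 24/7 + 333.952ms (3/7)
6. 3005.566ms @ 27/7 + 667.904ms (6/7)
7. 3673.469ms @ 33/7 + 333.952ms (3/7)
8. 4007.421ms @ 36/7 + 667.904ms (6/7)

note 2 onset = 3/4b = 584.416ms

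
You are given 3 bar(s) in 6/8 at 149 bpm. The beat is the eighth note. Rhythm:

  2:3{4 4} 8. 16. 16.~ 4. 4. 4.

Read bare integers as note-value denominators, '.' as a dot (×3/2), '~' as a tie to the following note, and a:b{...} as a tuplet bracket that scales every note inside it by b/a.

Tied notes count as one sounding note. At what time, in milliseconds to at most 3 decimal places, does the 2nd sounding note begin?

note 2 onset = 3b = 1208.054ms

1. 0.0ms @ 0 + 1208.054ms (3)
2. 1208.054ms @ 3 + 1208.054ms (3)
3. 2416.107ms @ 6 + 604.027ms (3/2)
4. 3020.134ms @ 15/2 + 302.013ms (3/4)
5. 3322.148ms @ 33/4 + 1510.067ms (15/4)
6. 4832.215ms @ 12 + 1208.054ms (3)
7. 6040.268ms @ 15 + 1208.054ms (3)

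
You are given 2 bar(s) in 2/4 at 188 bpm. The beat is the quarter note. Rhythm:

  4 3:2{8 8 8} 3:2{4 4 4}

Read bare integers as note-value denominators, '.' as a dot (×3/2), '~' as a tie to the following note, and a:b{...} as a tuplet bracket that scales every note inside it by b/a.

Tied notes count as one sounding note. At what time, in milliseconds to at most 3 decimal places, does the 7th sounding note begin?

1. 0.0ms @ 0 + 319.149ms (1)
2. 319.149ms @ 1 + 106.383ms (1/3)
3. 425.532ms @ 4/3 + 106.383ms (1/3)
4. 531.915ms @ 5/3 + 106.383ms (1/3)
5. 638.298ms @ 2 + 212.766ms (2/3)
6. 851.064ms @ 8/3 + 212.766ms (2/3)
7. 1063.83ms @ 10/3 + 212.766ms (2/3)

note 7 onset = 10/3b = 1063.83ms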